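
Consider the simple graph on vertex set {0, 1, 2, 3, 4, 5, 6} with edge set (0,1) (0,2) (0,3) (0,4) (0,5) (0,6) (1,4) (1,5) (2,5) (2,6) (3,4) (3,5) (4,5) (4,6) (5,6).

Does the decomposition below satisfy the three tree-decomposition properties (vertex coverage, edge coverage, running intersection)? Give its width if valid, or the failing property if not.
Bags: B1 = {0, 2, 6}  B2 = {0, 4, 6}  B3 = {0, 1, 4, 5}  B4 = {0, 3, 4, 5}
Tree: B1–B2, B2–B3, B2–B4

No — edge (5,2) lies in no bag.

A tree decomposition must satisfy three properties: every vertex lies in some bag; for every edge, both endpoints lie together in some bag; and for every vertex, the bags containing it form a connected subtree. Here edge (5,2) lies in no bag, so the decomposition is invalid.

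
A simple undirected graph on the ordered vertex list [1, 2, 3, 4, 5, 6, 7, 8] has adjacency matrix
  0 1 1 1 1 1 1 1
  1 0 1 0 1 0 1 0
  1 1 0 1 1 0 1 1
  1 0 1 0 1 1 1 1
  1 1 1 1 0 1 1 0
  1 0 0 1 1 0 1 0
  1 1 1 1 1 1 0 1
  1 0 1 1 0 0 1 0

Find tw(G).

4

A width-4 tree decomposition is:
Bags: B1 = {1, 3, 4, 7, 8}  B2 = {1, 3, 4, 5, 7}  B3 = {1, 2, 3, 5, 7}  B4 = {1, 4, 5, 6, 7}
Tree: B1–B2, B2–B3, B2–B4
Every bag has size at most 5, so the width is 5 − 1 = 4 and tw(G) ≤ 4. Conversely, {1, 2, 3, 5, 7} is a clique of size 5, and the vertices of any clique must share a bag in every tree decomposition; so some bag has ≥ 5 vertices and tw(G) ≥ 4. Therefore the treewidth is 4.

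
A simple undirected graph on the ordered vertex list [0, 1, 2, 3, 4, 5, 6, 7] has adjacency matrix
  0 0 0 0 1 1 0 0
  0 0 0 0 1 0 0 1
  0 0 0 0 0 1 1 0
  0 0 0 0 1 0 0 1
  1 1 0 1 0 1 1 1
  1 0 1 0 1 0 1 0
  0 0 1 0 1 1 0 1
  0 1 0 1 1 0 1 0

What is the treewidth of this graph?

A width-2 tree decomposition is:
Bags: B1 = {4, 5, 6}  B2 = {4, 6, 7}  B3 = {2, 5, 6}  B4 = {1, 4, 7}  B5 = {3, 4, 7}  B6 = {0, 4, 5}
Tree: B1–B2, B1–B3, B2–B4, B2–B5, B1–B6
The largest bag has 3 vertices, giving width 2; this decomposition certifies tw(G) ≤ 2. On the other hand G contains the 3-clique {2, 5, 6}. A clique must lie in a single bag of any decomposition, so no decomposition can have width below 2. Combining the bounds, tw(G) = 2.

2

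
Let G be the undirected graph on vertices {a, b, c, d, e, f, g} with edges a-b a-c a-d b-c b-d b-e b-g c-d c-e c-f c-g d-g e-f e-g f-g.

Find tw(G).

3

A width-3 tree decomposition is:
Bags: B1 = {b, c, e, g}  B2 = {c, e, f, g}  B3 = {b, c, d, g}  B4 = {a, b, c, d}
Tree: B1–B2, B1–B3, B3–B4
The largest bag has 4 vertices, giving width 3; this decomposition certifies tw(G) ≤ 3. On the other hand G contains the 4-clique {b, c, d, g}. A clique must lie in a single bag of any decomposition, so no decomposition can have width below 3. Therefore the treewidth is 3.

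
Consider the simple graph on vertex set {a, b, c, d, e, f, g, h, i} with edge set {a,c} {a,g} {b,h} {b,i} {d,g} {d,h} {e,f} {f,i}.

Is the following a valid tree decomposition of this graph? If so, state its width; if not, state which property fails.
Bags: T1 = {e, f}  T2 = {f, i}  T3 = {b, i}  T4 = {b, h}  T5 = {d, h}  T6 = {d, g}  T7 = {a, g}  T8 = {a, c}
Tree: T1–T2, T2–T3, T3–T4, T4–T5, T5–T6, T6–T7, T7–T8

Vertex coverage: the bags together contain {a, b, c, d, e, f, g, h, i}, the full vertex set. Edge coverage: each edge of G has both endpoints in at least one bag. Running intersection: for every vertex, the bags containing it form a connected subtree. All three properties hold, so this is a valid tree decomposition of width max|bag| − 1 = 1, and hence tw(G) ≤ 1.

Yes; width 1.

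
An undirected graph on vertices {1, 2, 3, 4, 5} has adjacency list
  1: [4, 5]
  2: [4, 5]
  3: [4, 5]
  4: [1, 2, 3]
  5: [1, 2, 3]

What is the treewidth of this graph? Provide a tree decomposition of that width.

Treewidth 2.
One such decomposition:
Bags: B1 = {1, 4, 5}  B2 = {2, 4, 5}  B3 = {3, 4, 5}
Tree: B1–B2, B2–B3

Every bag has size at most 3, so the width is 3 − 1 = 2 and tw(G) ≤ 2. Since 4–1–5–2–4 is a cycle in G, G is not acyclic. Forests are exactly the graphs of treewidth ≤ 1, so tw(G) ≥ 2. Therefore the treewidth is 2.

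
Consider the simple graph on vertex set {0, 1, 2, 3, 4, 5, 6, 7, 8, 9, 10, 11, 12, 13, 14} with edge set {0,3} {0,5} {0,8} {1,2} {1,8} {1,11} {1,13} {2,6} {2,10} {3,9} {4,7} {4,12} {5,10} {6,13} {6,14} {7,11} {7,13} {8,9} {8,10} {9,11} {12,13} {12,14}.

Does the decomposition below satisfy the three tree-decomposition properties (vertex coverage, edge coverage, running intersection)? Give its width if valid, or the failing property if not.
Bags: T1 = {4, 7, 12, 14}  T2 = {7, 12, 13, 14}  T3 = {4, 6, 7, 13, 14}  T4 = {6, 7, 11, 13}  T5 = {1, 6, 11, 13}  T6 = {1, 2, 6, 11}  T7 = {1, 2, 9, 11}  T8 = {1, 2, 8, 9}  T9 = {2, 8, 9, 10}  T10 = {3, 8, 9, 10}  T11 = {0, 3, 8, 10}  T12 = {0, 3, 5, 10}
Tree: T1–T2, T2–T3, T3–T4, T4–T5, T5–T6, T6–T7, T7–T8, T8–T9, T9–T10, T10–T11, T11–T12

No — bags containing vertex 4 are not connected in the tree.

A tree decomposition must satisfy three properties: every vertex lies in some bag; for every edge, both endpoints lie together in some bag; and for every vertex, the bags containing it form a connected subtree. Here bags containing vertex 4 are not connected in the tree, so the decomposition is invalid.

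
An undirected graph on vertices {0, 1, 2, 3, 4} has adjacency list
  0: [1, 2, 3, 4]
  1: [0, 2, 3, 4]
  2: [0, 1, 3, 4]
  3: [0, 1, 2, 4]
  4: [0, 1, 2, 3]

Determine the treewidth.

4

A width-4 tree decomposition is:
Bags: B1 = {0, 1, 2, 3, 4}
Tree: (single bag)
A single bag containing all 5 vertices is trivially a valid decomposition of width 4. For the lower bound, the 5 vertices {0, 1, 2, 3, 4} are pairwise adjacent, and any tree decomposition puts a clique entirely inside one bag — forcing width ≥ 4. Combining the bounds, tw(G) = 4.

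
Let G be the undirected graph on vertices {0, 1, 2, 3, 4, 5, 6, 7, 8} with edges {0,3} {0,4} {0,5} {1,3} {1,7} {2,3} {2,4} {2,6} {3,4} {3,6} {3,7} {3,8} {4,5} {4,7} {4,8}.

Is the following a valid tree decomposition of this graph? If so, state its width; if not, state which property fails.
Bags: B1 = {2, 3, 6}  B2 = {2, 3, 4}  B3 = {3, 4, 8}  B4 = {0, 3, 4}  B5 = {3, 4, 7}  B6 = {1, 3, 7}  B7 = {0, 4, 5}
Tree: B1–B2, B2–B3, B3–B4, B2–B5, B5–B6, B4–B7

Every vertex of G appears in some bag (union = {0, 1, 2, 3, 4, 5, 6, 7, 8}); every edge is covered by a bag; and for each vertex v the set of bags containing v is connected in the bag tree. The decomposition is therefore valid. The largest bag has 3 vertices, so the width is 2.

Yes; width 2.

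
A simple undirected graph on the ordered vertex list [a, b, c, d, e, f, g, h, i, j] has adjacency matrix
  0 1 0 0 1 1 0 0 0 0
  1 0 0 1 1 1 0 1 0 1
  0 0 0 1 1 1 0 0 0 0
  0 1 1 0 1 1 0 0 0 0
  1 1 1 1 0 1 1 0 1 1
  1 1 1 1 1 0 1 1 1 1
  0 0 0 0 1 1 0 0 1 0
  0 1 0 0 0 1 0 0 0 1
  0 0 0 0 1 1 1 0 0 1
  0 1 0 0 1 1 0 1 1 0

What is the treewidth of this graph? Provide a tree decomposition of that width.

Treewidth 3.
One such decomposition:
Bags: B1 = {b, d, e, f}  B2 = {a, b, e, f}  B3 = {b, e, f, j}  B4 = {c, d, e, f}  B5 = {b, f, h, j}  B6 = {e, f, i, j}  B7 = {e, f, g, i}
Tree: B1–B2, B1–B3, B1–B4, B3–B5, B3–B6, B6–B7

Each bag holds 4 vertices, so the decomposition has width 3, which upper-bounds the treewidth. For the lower bound, the 4 vertices {e, f, g, i} are pairwise adjacent, and any tree decomposition puts a clique entirely inside one bag — forcing width ≥ 3. The upper and lower bounds meet at 3, so that is the treewidth.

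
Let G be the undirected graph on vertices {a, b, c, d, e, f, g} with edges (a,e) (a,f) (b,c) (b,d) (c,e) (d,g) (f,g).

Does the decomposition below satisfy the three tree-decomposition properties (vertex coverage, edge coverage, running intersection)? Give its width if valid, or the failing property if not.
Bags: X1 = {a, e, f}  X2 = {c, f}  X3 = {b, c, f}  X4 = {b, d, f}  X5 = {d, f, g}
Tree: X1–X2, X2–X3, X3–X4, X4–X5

A tree decomposition must satisfy three properties: every vertex lies in some bag; for every edge, both endpoints lie together in some bag; and for every vertex, the bags containing it form a connected subtree. Here edge (e,c) lies in no bag, so the decomposition is invalid.

No — edge (e,c) lies in no bag.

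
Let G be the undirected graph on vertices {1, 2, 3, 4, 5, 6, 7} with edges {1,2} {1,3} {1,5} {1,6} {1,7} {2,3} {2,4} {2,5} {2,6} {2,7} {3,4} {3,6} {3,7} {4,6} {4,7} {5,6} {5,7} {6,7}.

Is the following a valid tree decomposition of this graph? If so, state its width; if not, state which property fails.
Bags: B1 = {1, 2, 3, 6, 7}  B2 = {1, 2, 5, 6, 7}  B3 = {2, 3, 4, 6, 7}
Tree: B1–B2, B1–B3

Yes; width 4.

Checking the three conditions: (i) the bags cover all of {1, 2, 3, 4, 5, 6, 7}; (ii) for each edge, some bag contains both endpoints; (iii) the bags containing any fixed vertex form a subtree. All hold, so the decomposition is valid with width 5 − 1 = 4.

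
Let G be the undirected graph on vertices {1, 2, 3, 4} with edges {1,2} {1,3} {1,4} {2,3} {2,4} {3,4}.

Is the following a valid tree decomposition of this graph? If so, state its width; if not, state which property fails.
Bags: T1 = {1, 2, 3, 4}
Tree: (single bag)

Every vertex of G appears in some bag (union = {1, 2, 3, 4}); every edge is covered by a bag; and for each vertex v the set of bags containing v is connected in the bag tree. The decomposition is therefore valid. The largest bag has 4 vertices, so the width is 3.

Yes; width 3.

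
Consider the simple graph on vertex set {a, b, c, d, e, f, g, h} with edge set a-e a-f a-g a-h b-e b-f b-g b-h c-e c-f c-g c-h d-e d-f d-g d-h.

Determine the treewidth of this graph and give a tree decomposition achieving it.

Each bag holds 5 vertices, so the decomposition has width 4, which upper-bounds the treewidth. For the lower bound: the 5 vertex sets {b,f}, {c,g}, {a,e}, {d}, {h} are disjoint, each induces a connected subgraph, and every pair is joined by at least one edge of G. Contracting each set to a single vertex therefore yields K_{5} as a minor, and since treewidth is minor-monotone, tw(G) ≥ tw(K_{5}) = 4. The upper and lower bounds meet at 4, so that is the treewidth.

Treewidth 4.
Bags: B1 = {a, b, c, d, f}  B2 = {a, b, c, d, g}  B3 = {a, b, c, d, e}  B4 = {a, b, c, d, h}
Tree: B1–B2, B2–B3, B3–B4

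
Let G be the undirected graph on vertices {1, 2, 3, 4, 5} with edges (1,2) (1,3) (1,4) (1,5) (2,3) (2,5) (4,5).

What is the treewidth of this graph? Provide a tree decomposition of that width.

Treewidth 2.
One optimal decomposition is:
Bags: B1 = {1, 4, 5}  B2 = {1, 2, 5}  B3 = {1, 2, 3}
Tree: B1–B2, B2–B3

Each bag holds 3 vertices, so the decomposition has width 2, which upper-bounds the treewidth. On the other hand G contains the 3-clique {1, 2, 3}. A clique must lie in a single bag of any decomposition, so no decomposition can have width below 2. Therefore the treewidth is 2.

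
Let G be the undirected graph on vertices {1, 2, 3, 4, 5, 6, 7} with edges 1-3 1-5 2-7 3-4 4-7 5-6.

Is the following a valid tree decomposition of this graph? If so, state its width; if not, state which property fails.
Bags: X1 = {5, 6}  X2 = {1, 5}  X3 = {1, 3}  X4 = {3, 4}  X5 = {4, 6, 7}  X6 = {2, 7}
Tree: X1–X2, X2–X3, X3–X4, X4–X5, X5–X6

A tree decomposition must satisfy three properties: every vertex lies in some bag; for every edge, both endpoints lie together in some bag; and for every vertex, the bags containing it form a connected subtree. Here bags containing vertex 6 are not connected in the tree, so the decomposition is invalid.

No — bags containing vertex 6 are not connected in the tree.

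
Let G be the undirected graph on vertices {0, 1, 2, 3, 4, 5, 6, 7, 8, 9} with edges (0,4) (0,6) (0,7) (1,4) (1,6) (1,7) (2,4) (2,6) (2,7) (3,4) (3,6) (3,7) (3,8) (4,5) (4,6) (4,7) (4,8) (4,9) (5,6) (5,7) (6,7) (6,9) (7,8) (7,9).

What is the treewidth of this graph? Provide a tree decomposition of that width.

Each bag holds 4 vertices, so the decomposition has width 3, which upper-bounds the treewidth. For the lower bound, the 4 vertices {3, 4, 7, 8} are pairwise adjacent, and any tree decomposition puts a clique entirely inside one bag — forcing width ≥ 3. The upper and lower bounds meet at 3, so that is the treewidth.

Treewidth 3.
Bags: B1 = {3, 4, 6, 7}  B2 = {3, 4, 7, 8}  B3 = {2, 4, 6, 7}  B4 = {1, 4, 6, 7}  B5 = {4, 5, 6, 7}  B6 = {4, 6, 7, 9}  B7 = {0, 4, 6, 7}
Tree: B1–B2, B1–B3, B1–B4, B1–B5, B3–B6, B1–B7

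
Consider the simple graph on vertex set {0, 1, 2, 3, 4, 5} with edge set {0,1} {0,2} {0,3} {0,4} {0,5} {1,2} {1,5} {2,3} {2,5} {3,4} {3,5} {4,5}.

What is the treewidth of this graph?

3

A width-3 tree decomposition is:
Bags: B1 = {0, 1, 2, 5}  B2 = {0, 2, 3, 5}  B3 = {0, 3, 4, 5}
Tree: B1–B2, B2–B3
The largest bag has 4 vertices, giving width 3; this decomposition certifies tw(G) ≤ 3. For the lower bound, the 4 vertices {0, 1, 2, 5} are pairwise adjacent, and any tree decomposition puts a clique entirely inside one bag — forcing width ≥ 3. Combining the bounds, tw(G) = 3.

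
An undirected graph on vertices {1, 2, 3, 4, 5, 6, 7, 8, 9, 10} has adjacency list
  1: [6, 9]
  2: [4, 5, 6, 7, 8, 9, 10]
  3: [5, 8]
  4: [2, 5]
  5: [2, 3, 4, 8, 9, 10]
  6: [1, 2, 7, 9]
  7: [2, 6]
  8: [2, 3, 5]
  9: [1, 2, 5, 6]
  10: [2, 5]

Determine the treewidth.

2

A width-2 tree decomposition is:
Bags: B1 = {2, 5, 9}  B2 = {2, 6, 9}  B3 = {2, 5, 8}  B4 = {3, 5, 8}  B5 = {2, 4, 5}  B6 = {1, 6, 9}  B7 = {2, 5, 10}  B8 = {2, 6, 7}
Tree: B1–B2, B1–B3, B3–B4, B3–B5, B2–B6, B3–B7, B2–B8
Every bag has size at most 3, so the width is 3 − 1 = 2 and tw(G) ≤ 2. For the lower bound, the 3 vertices {1, 6, 9} are pairwise adjacent, and any tree decomposition puts a clique entirely inside one bag — forcing width ≥ 2. The upper and lower bounds meet at 2, so that is the treewidth.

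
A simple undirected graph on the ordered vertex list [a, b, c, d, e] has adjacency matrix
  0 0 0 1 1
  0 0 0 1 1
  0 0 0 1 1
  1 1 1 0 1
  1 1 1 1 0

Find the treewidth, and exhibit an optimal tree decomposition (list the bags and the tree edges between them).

Treewidth 2.
Bags: B1 = {a, d, e}  B2 = {c, d, e}  B3 = {b, d, e}
Tree: B1–B2, B1–B3

Every bag has size at most 3, so the width is 3 − 1 = 2 and tw(G) ≤ 2. On the other hand G contains the 3-clique {c, d, e}. A clique must lie in a single bag of any decomposition, so no decomposition can have width below 2. The upper and lower bounds meet at 2, so that is the treewidth.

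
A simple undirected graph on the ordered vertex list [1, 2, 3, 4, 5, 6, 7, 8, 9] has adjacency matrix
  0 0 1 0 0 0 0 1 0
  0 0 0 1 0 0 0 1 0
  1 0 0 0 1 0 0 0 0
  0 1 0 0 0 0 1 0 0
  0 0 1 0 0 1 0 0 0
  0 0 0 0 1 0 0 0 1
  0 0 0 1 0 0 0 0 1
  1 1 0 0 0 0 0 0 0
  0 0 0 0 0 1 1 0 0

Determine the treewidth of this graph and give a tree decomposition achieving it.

Every bag has size at most 3, so the width is 3 − 1 = 2 and tw(G) ≤ 2. Since 7–4–2–8–1–3–5–6–9–7 is a cycle in G, G is not acyclic. Forests are exactly the graphs of treewidth ≤ 1, so tw(G) ≥ 2. Therefore the treewidth is 2.

Treewidth 2.
One such decomposition:
Bags: B1 = {2, 4, 7}  B2 = {2, 7, 8}  B3 = {1, 7, 8}  B4 = {1, 3, 7}  B5 = {3, 5, 7}  B6 = {5, 6, 7}  B7 = {6, 7, 9}
Tree: B1–B2, B2–B3, B3–B4, B4–B5, B5–B6, B6–B7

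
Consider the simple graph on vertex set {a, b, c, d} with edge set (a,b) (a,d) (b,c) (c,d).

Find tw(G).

A width-2 tree decomposition is:
Bags: B1 = {a, c, d}  B2 = {a, b, c}
Tree: B1–B2
The largest bag has 3 vertices, giving width 2; this decomposition certifies tw(G) ≤ 2. Since a–d–c–b–a is a cycle in G, G is not acyclic. Forests are exactly the graphs of treewidth ≤ 1, so tw(G) ≥ 2. Hence tw(G) = 2 exactly.

2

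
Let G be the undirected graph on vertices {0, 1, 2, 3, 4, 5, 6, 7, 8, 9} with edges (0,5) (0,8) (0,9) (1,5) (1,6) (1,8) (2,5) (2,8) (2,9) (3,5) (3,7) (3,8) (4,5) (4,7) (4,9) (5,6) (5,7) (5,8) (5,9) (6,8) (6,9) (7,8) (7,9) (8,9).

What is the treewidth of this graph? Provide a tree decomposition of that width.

Treewidth 3.
One optimal decomposition is:
Bags: B1 = {0, 5, 8, 9}  B2 = {5, 7, 8, 9}  B3 = {3, 5, 7, 8}  B4 = {5, 6, 8, 9}  B5 = {2, 5, 8, 9}  B6 = {4, 5, 7, 9}  B7 = {1, 5, 6, 8}
Tree: B1–B2, B2–B3, B2–B4, B1–B5, B2–B6, B4–B7

Each bag holds 4 vertices, so the decomposition has width 3, which upper-bounds the treewidth. For the lower bound, the 4 vertices {1, 5, 6, 8} are pairwise adjacent, and any tree decomposition puts a clique entirely inside one bag — forcing width ≥ 3. Therefore the treewidth is 3.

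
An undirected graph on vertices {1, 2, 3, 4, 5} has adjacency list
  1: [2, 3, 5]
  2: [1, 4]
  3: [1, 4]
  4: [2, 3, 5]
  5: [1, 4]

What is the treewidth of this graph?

A width-2 tree decomposition is:
Bags: B1 = {1, 4, 5}  B2 = {1, 3, 4}  B3 = {1, 2, 4}
Tree: B1–B2, B2–B3
Each bag holds 3 vertices, so the decomposition has width 2, which upper-bounds the treewidth. Since 1–5–4–3–1 is a cycle in G, G is not acyclic. Forests are exactly the graphs of treewidth ≤ 1, so tw(G) ≥ 2. Therefore the treewidth is 2.

2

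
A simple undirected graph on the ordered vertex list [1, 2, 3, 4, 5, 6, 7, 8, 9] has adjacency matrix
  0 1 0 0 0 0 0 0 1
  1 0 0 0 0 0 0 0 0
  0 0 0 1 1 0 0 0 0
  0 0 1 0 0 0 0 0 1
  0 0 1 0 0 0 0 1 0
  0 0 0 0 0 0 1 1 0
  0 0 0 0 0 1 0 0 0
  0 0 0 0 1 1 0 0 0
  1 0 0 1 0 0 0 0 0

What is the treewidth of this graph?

1

A width-1 tree decomposition is:
Bags: B1 = {1, 2}  B2 = {1, 9}  B3 = {4, 9}  B4 = {3, 4}  B5 = {3, 5}  B6 = {5, 8}  B7 = {6, 8}  B8 = {6, 7}
Tree: B1–B2, B2–B3, B3–B4, B4–B5, B5–B6, B6–B7, B7–B8
The largest bag has 2 vertices, giving width 1; this decomposition certifies tw(G) ≤ 1. G has an edge, so its treewidth is at least 1. The upper and lower bounds meet at 1, so that is the treewidth.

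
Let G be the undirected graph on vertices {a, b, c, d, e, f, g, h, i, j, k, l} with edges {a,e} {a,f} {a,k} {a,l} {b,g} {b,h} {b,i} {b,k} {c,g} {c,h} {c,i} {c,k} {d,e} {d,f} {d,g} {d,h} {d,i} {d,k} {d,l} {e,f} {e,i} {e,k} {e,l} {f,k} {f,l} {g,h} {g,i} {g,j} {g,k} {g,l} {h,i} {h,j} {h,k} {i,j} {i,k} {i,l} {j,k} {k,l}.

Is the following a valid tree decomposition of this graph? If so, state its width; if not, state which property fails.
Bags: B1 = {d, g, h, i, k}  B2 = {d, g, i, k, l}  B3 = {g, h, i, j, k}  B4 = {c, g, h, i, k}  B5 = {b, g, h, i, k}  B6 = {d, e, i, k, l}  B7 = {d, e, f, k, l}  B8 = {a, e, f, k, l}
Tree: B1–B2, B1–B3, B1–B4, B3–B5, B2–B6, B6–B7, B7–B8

Yes; width 4.

Vertex coverage: the bags together contain {a, b, c, d, e, f, g, h, i, j, k, l}, the full vertex set. Edge coverage: each edge of G has both endpoints in at least one bag. Running intersection: for every vertex, the bags containing it form a connected subtree. All three properties hold, so this is a valid tree decomposition of width max|bag| − 1 = 4, and hence tw(G) ≤ 4.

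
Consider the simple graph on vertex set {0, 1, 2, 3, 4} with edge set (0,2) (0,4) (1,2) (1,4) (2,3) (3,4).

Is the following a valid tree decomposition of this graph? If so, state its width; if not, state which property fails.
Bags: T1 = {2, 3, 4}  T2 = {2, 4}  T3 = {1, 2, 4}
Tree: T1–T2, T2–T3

A tree decomposition must satisfy three properties: every vertex lies in some bag; for every edge, both endpoints lie together in some bag; and for every vertex, the bags containing it form a connected subtree. Here vertex 0 appears in no bag, so the decomposition is invalid.

No — vertex 0 appears in no bag.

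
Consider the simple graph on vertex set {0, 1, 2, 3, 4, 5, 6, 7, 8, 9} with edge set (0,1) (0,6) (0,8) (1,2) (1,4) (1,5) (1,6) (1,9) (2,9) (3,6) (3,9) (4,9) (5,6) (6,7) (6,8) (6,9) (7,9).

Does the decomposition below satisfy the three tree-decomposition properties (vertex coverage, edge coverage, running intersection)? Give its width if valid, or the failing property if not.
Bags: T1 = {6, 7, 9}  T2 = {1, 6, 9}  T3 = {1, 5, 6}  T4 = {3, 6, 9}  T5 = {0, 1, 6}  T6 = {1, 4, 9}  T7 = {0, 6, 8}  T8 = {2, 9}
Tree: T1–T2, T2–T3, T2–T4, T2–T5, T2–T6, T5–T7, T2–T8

A tree decomposition must satisfy three properties: every vertex lies in some bag; for every edge, both endpoints lie together in some bag; and for every vertex, the bags containing it form a connected subtree. Here edge (1,2) lies in no bag, so the decomposition is invalid.

No — edge (1,2) lies in no bag.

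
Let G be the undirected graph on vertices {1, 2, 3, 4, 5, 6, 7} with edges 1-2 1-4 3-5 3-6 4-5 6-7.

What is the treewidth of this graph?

A width-1 tree decomposition is:
Bags: B1 = {6, 7}  B2 = {3, 6}  B3 = {3, 5}  B4 = {4, 5}  B5 = {1, 4}  B6 = {1, 2}
Tree: B1–B2, B2–B3, B3–B4, B4–B5, B5–B6
The largest bag has 2 vertices, giving width 1; this decomposition certifies tw(G) ≤ 1. Any graph with an edge has treewidth ≥ 1, and G has the edge 7–6. Hence tw(G) = 1 exactly.

1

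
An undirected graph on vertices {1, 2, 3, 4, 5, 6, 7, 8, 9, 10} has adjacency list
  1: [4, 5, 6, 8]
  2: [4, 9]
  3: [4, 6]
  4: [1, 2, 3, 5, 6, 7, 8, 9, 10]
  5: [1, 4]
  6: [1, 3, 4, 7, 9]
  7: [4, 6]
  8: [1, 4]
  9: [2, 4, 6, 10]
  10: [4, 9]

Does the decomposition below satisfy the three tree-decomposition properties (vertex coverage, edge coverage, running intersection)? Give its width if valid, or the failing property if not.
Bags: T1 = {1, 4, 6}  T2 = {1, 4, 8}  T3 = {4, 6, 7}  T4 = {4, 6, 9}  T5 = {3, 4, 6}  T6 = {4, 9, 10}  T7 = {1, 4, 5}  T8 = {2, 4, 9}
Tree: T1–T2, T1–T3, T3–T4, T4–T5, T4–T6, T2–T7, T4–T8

Yes; width 2.

Vertex coverage: the bags together contain {1, 2, 3, 4, 5, 6, 7, 8, 9, 10}, the full vertex set. Edge coverage: each edge of G has both endpoints in at least one bag. Running intersection: for every vertex, the bags containing it form a connected subtree. All three properties hold, so this is a valid tree decomposition of width max|bag| − 1 = 2, and hence tw(G) ≤ 2.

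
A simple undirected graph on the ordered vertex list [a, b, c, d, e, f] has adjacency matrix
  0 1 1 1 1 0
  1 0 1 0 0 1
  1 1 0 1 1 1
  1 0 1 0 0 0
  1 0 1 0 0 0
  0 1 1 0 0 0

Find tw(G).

A width-2 tree decomposition is:
Bags: B1 = {a, b, c}  B2 = {a, c, e}  B3 = {b, c, f}  B4 = {a, c, d}
Tree: B1–B2, B1–B3, B2–B4
Each bag holds 3 vertices, so the decomposition has width 2, which upper-bounds the treewidth. Conversely, {a, c, d} is a clique of size 3, and the vertices of any clique must share a bag in every tree decomposition; so some bag has ≥ 3 vertices and tw(G) ≥ 2. The upper and lower bounds meet at 2, so that is the treewidth.

2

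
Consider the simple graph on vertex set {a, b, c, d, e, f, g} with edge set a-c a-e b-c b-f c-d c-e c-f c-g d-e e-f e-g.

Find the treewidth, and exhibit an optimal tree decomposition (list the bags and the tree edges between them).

The largest bag has 3 vertices, giving width 2; this decomposition certifies tw(G) ≤ 2. On the other hand G contains the 3-clique {c, d, e}. A clique must lie in a single bag of any decomposition, so no decomposition can have width below 2. Therefore the treewidth is 2.

Treewidth 2.
One optimal decomposition is:
Bags: B1 = {c, e, f}  B2 = {c, e, g}  B3 = {c, d, e}  B4 = {b, c, f}  B5 = {a, c, e}
Tree: B1–B2, B1–B3, B1–B4, B3–B5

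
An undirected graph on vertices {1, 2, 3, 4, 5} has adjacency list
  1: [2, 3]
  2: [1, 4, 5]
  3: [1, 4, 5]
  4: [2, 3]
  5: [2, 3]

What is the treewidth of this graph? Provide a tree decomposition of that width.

Treewidth 2.
Bags: B1 = {2, 3, 5}  B2 = {2, 3, 4}  B3 = {1, 2, 3}
Tree: B1–B2, B2–B3

Each bag holds 3 vertices, so the decomposition has width 2, which upper-bounds the treewidth. For the lower bound, G contains the cycle 5–3–4–2–5, so G is not a forest; only forests have treewidth ≤ 1, hence tw(G) ≥ 2. Combining the bounds, tw(G) = 2.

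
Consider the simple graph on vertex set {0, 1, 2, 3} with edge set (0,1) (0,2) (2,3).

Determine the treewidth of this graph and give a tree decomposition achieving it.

Treewidth 1.
Bags: B1 = {2, 3}  B2 = {0, 2}  B3 = {0, 1}
Tree: B1–B2, B2–B3

The largest bag has 2 vertices, giving width 1; this decomposition certifies tw(G) ≤ 1. Any graph with an edge has treewidth ≥ 1, and G has the edge 2–3. Therefore the treewidth is 1.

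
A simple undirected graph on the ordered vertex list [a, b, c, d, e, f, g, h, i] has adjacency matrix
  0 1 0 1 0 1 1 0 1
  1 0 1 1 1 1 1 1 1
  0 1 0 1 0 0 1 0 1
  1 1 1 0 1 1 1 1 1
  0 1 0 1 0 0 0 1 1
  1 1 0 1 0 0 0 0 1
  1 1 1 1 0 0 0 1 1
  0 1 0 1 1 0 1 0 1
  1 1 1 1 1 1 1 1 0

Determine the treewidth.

A width-4 tree decomposition is:
Bags: B1 = {b, d, e, h, i}  B2 = {b, d, g, h, i}  B3 = {a, b, d, g, i}  B4 = {b, c, d, g, i}  B5 = {a, b, d, f, i}
Tree: B1–B2, B2–B3, B3–B4, B3–B5
Each bag holds 5 vertices, so the decomposition has width 4, which upper-bounds the treewidth. On the other hand G contains the 5-clique {b, d, g, h, i}. A clique must lie in a single bag of any decomposition, so no decomposition can have width below 4. Hence tw(G) = 4 exactly.

4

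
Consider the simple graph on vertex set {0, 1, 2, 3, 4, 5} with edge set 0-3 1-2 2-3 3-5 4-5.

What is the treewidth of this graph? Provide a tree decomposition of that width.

The largest bag has 2 vertices, giving width 1; this decomposition certifies tw(G) ≤ 1. G has an edge, so its treewidth is at least 1. Therefore the treewidth is 1.

Treewidth 1.
One optimal decomposition is:
Bags: B1 = {0, 3}  B2 = {3, 5}  B3 = {2, 3}  B4 = {4, 5}  B5 = {1, 2}
Tree: B1–B2, B1–B3, B2–B4, B3–B5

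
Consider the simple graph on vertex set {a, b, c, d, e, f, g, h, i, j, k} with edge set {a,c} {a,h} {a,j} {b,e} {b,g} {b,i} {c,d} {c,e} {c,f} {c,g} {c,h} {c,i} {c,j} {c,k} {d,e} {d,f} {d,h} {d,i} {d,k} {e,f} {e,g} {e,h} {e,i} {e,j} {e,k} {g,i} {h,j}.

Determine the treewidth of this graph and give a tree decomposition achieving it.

Treewidth 3.
Bags: B1 = {c, d, e, k}  B2 = {c, d, e, h}  B3 = {c, e, h, j}  B4 = {c, d, e, i}  B5 = {c, e, g, i}  B6 = {c, d, e, f}  B7 = {a, c, h, j}  B8 = {b, e, g, i}
Tree: B1–B2, B2–B3, B2–B4, B4–B5, B2–B6, B3–B7, B5–B8

The largest bag has 4 vertices, giving width 3; this decomposition certifies tw(G) ≤ 3. For the lower bound, the 4 vertices {c, d, e, h} are pairwise adjacent, and any tree decomposition puts a clique entirely inside one bag — forcing width ≥ 3. Therefore the treewidth is 3.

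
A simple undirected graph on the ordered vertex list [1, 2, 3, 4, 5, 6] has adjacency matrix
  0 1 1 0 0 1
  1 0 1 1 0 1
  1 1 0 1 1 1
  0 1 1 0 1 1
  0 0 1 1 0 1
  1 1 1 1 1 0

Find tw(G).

A width-3 tree decomposition is:
Bags: B1 = {2, 3, 4, 6}  B2 = {1, 2, 3, 6}  B3 = {3, 4, 5, 6}
Tree: B1–B2, B1–B3
Every bag has size at most 4, so the width is 4 − 1 = 3 and tw(G) ≤ 3. For the lower bound, the 4 vertices {1, 2, 3, 6} are pairwise adjacent, and any tree decomposition puts a clique entirely inside one bag — forcing width ≥ 3. Hence tw(G) = 3 exactly.

3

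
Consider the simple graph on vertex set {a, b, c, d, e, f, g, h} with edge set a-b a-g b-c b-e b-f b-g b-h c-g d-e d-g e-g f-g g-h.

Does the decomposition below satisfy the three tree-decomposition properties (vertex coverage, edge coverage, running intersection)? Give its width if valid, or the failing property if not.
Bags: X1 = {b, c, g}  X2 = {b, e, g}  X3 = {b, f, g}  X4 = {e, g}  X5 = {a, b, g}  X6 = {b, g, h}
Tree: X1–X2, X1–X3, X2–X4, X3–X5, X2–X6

No — vertex d appears in no bag.

A tree decomposition must satisfy three properties: every vertex lies in some bag; for every edge, both endpoints lie together in some bag; and for every vertex, the bags containing it form a connected subtree. Here vertex d appears in no bag, so the decomposition is invalid.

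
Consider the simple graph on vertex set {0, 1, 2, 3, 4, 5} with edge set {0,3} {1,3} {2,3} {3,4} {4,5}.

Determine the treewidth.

A width-1 tree decomposition is:
Bags: B1 = {2, 3}  B2 = {3, 4}  B3 = {1, 3}  B4 = {4, 5}  B5 = {0, 3}
Tree: B1–B2, B1–B3, B2–B4, B1–B5
The largest bag has 2 vertices, giving width 1; this decomposition certifies tw(G) ≤ 1. G has an edge, so its treewidth is at least 1. Hence tw(G) = 1 exactly.

1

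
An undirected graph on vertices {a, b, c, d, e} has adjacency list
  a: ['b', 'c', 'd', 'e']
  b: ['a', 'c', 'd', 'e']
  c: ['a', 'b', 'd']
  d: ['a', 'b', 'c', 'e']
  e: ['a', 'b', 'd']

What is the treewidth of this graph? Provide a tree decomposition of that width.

Every bag has size at most 4, so the width is 4 − 1 = 3 and tw(G) ≤ 3. Conversely, {a, b, d, e} is a clique of size 4, and the vertices of any clique must share a bag in every tree decomposition; so some bag has ≥ 4 vertices and tw(G) ≥ 3. Hence tw(G) = 3 exactly.

Treewidth 3.
One such decomposition:
Bags: B1 = {a, b, d, e}  B2 = {a, b, c, d}
Tree: B1–B2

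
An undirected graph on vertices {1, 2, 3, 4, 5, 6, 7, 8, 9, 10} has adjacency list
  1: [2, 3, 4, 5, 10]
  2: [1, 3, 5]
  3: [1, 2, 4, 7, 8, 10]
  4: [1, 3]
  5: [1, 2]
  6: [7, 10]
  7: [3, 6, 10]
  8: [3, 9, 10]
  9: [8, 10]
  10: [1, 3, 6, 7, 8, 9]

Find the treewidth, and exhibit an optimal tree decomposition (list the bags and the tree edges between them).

Treewidth 2.
Bags: B1 = {1, 3, 10}  B2 = {3, 8, 10}  B3 = {3, 7, 10}  B4 = {1, 2, 3}  B5 = {6, 7, 10}  B6 = {1, 3, 4}  B7 = {1, 2, 5}  B8 = {8, 9, 10}
Tree: B1–B2, B2–B3, B1–B4, B3–B5, B1–B6, B4–B7, B2–B8

Every bag has size at most 3, so the width is 3 − 1 = 2 and tw(G) ≤ 2. Conversely, {8, 9, 10} is a clique of size 3, and the vertices of any clique must share a bag in every tree decomposition; so some bag has ≥ 3 vertices and tw(G) ≥ 2. Therefore the treewidth is 2.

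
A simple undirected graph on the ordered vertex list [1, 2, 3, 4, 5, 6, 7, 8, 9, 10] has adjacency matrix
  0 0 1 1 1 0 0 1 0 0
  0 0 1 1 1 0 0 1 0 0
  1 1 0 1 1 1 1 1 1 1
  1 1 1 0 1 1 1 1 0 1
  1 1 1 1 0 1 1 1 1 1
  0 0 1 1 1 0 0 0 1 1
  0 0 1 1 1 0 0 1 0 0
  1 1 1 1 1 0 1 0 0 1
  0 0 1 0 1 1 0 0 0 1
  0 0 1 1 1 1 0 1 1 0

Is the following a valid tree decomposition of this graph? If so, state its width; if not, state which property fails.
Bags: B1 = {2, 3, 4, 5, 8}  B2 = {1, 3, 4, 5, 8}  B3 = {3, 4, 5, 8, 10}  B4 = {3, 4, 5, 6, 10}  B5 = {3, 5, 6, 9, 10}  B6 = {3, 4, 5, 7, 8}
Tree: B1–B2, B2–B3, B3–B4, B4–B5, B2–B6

Yes; width 4.

Every vertex of G appears in some bag (union = {1, 2, 3, 4, 5, 6, 7, 8, 9, 10}); every edge is covered by a bag; and for each vertex v the set of bags containing v is connected in the bag tree. The decomposition is therefore valid. The largest bag has 5 vertices, so the width is 4.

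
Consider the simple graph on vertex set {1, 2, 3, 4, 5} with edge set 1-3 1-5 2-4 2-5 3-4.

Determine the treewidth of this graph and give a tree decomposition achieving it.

Treewidth 2.
One such decomposition:
Bags: B1 = {2, 4, 5}  B2 = {1, 4, 5}  B3 = {1, 3, 4}
Tree: B1–B2, B2–B3

Each bag holds 3 vertices, so the decomposition has width 2, which upper-bounds the treewidth. The edges 4–2–5–1–3–4 form a cycle, so G is not a tree and its treewidth is at least 2. Therefore the treewidth is 2.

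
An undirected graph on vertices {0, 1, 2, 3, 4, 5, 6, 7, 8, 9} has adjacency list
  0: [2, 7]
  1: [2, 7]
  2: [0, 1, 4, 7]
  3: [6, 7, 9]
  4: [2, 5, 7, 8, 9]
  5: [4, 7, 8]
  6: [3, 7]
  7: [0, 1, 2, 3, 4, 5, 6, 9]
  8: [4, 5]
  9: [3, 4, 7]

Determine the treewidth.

A width-2 tree decomposition is:
Bags: B1 = {4, 5, 8}  B2 = {4, 5, 7}  B3 = {4, 7, 9}  B4 = {3, 7, 9}  B5 = {2, 4, 7}  B6 = {3, 6, 7}  B7 = {0, 2, 7}  B8 = {1, 2, 7}
Tree: B1–B2, B2–B3, B3–B4, B3–B5, B4–B6, B5–B7, B7–B8
The largest bag has 3 vertices, giving width 2; this decomposition certifies tw(G) ≤ 2. Conversely, {4, 5, 8} is a clique of size 3, and the vertices of any clique must share a bag in every tree decomposition; so some bag has ≥ 3 vertices and tw(G) ≥ 2. Hence tw(G) = 2 exactly.

2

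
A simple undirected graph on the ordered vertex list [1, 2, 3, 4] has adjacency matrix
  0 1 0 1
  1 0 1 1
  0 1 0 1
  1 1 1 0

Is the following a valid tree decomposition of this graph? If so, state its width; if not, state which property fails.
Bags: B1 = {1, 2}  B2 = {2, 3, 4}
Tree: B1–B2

No — edge (4,1) lies in no bag.

A tree decomposition must satisfy three properties: every vertex lies in some bag; for every edge, both endpoints lie together in some bag; and for every vertex, the bags containing it form a connected subtree. Here edge (4,1) lies in no bag, so the decomposition is invalid.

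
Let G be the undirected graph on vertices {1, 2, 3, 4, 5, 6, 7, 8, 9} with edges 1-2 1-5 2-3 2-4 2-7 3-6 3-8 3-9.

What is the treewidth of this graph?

A width-1 tree decomposition is:
Bags: B1 = {2, 3}  B2 = {1, 2}  B3 = {1, 5}  B4 = {2, 7}  B5 = {3, 8}  B6 = {3, 9}  B7 = {3, 6}  B8 = {2, 4}
Tree: B1–B2, B2–B3, B1–B4, B1–B5, B1–B6, B6–B7, B2–B8
The largest bag has 2 vertices, giving width 1; this decomposition certifies tw(G) ≤ 1. G has an edge, so its treewidth is at least 1. Therefore the treewidth is 1.

1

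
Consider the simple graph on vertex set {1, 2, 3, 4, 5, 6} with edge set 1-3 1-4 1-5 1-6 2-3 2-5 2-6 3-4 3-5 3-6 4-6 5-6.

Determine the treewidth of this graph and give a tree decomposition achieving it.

Treewidth 3.
One optimal decomposition is:
Bags: B1 = {1, 3, 5, 6}  B2 = {2, 3, 5, 6}  B3 = {1, 3, 4, 6}
Tree: B1–B2, B1–B3

Every bag has size at most 4, so the width is 4 − 1 = 3 and tw(G) ≤ 3. Conversely, {1, 3, 4, 6} is a clique of size 4, and the vertices of any clique must share a bag in every tree decomposition; so some bag has ≥ 4 vertices and tw(G) ≥ 3. Hence tw(G) = 3 exactly.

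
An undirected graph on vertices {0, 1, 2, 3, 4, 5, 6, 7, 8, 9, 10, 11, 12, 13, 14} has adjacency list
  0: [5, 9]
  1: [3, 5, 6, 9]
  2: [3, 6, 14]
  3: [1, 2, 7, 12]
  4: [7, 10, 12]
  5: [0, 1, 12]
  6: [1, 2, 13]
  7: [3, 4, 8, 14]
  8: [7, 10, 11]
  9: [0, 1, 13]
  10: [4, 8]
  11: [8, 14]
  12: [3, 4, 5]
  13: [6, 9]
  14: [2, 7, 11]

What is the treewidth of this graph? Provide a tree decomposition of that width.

Treewidth 3.
One optimal decomposition is:
Bags: B1 = {4, 8, 10, 11}  B2 = {4, 7, 8, 11}  B3 = {4, 7, 11, 14}  B4 = {4, 7, 12, 14}  B5 = {3, 7, 12, 14}  B6 = {2, 3, 12, 14}  B7 = {2, 3, 5, 12}  B8 = {1, 2, 3, 5}  B9 = {1, 2, 5, 6}  B10 = {0, 1, 5, 6}  B11 = {0, 1, 6, 9}  B12 = {0, 6, 9, 13}
Tree: B1–B2, B2–B3, B3–B4, B4–B5, B5–B6, B6–B7, B7–B8, B8–B9, B9–B10, B10–B11, B11–B12

Every bag has size at most 4, so the width is 4 − 1 = 3 and tw(G) ≤ 3. For the lower bound: the 4 vertex sets {8,10,11}, {4}, {7}, {2,3,12,14} are disjoint, each induces a connected subgraph, and every pair is joined by at least one edge of G. Contracting each set to a single vertex therefore yields K_{4} as a minor, and since treewidth is minor-monotone, tw(G) ≥ tw(K_{4}) = 3. The upper and lower bounds meet at 3, so that is the treewidth.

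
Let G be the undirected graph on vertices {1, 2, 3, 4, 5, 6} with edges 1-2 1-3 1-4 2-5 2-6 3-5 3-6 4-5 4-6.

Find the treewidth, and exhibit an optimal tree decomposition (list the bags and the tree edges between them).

Every bag has size at most 4, so the width is 4 − 1 = 3 and tw(G) ≤ 3. For the lower bound: the 4 vertex sets {1,3}, {4,5}, {6}, {2} are disjoint, each induces a connected subgraph, and every pair is joined by at least one edge of G. Contracting each set to a single vertex therefore yields K_{4} as a minor, and since treewidth is minor-monotone, tw(G) ≥ tw(K_{4}) = 3. Hence tw(G) = 3 exactly.

Treewidth 3.
One such decomposition:
Bags: B1 = {1, 3, 5, 6}  B2 = {1, 4, 5, 6}  B3 = {1, 2, 5, 6}
Tree: B1–B2, B2–B3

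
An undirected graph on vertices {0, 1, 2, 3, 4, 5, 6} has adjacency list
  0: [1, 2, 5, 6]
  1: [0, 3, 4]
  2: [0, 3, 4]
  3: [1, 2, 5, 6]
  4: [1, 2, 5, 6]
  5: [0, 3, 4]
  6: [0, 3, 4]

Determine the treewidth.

A width-3 tree decomposition is:
Bags: B1 = {0, 1, 3, 4}  B2 = {0, 3, 4, 5}  B3 = {0, 2, 3, 4}  B4 = {0, 3, 4, 6}
Tree: B1–B2, B2–B3, B3–B4
Every bag has size at most 4, so the width is 4 − 1 = 3 and tw(G) ≤ 3. For the lower bound: the 4 vertex sets {1,4}, {3,5}, {0}, {2} are disjoint, each induces a connected subgraph, and every pair is joined by at least one edge of G. Contracting each set to a single vertex therefore yields K_{4} as a minor, and since treewidth is minor-monotone, tw(G) ≥ tw(K_{4}) = 3. Combining the bounds, tw(G) = 3.

3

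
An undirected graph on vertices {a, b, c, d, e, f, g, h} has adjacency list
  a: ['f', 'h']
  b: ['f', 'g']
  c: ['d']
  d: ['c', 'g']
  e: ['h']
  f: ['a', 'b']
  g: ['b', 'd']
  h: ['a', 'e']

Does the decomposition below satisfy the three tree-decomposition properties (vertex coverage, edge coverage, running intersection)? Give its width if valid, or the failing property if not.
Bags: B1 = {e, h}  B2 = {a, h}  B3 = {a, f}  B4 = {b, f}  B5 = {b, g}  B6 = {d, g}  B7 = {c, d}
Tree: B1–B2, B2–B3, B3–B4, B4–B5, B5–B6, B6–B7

Every vertex of G appears in some bag (union = {a, b, c, d, e, f, g, h}); every edge is covered by a bag; and for each vertex v the set of bags containing v is connected in the bag tree. The decomposition is therefore valid. The largest bag has 2 vertices, so the width is 1.

Yes; width 1.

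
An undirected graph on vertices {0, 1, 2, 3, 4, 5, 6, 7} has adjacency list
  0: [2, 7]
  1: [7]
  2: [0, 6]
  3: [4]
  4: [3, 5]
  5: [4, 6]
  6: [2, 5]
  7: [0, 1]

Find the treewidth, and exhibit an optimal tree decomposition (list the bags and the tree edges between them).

Each bag holds 2 vertices, so the decomposition has width 1, which upper-bounds the treewidth. Any graph with an edge has treewidth ≥ 1, and G has the edge 1–7. The upper and lower bounds meet at 1, so that is the treewidth.

Treewidth 1.
Bags: B1 = {1, 7}  B2 = {0, 7}  B3 = {0, 2}  B4 = {2, 6}  B5 = {5, 6}  B6 = {4, 5}  B7 = {3, 4}
Tree: B1–B2, B2–B3, B3–B4, B4–B5, B5–B6, B6–B7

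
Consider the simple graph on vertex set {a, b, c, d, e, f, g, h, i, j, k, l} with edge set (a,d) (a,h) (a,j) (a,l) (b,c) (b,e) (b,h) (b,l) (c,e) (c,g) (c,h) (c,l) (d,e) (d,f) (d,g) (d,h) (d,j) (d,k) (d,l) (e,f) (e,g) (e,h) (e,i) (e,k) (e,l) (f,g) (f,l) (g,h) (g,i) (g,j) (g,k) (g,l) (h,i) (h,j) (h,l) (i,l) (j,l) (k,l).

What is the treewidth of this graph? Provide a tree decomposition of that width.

Treewidth 4.
One such decomposition:
Bags: B1 = {d, e, g, h, l}  B2 = {c, e, g, h, l}  B3 = {e, g, h, i, l}  B4 = {d, g, h, j, l}  B5 = {d, e, g, k, l}  B6 = {a, d, h, j, l}  B7 = {b, c, e, h, l}  B8 = {d, e, f, g, l}
Tree: B1–B2, B1–B3, B1–B4, B1–B5, B4–B6, B2–B7, B5–B8

Every bag has size at most 5, so the width is 5 − 1 = 4 and tw(G) ≤ 4. On the other hand G contains the 5-clique {d, g, h, j, l}. A clique must lie in a single bag of any decomposition, so no decomposition can have width below 4. Combining the bounds, tw(G) = 4.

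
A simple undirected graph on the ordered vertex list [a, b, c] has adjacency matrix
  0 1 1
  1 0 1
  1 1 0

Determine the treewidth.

A width-2 tree decomposition is:
Bags: B1 = {a, b, c}
Tree: (single bag)
With just one bag of size 3, the width is 3 − 1 = 2, so tw(G) ≤ 2. Conversely, {a, b, c} is a clique of size 3, and the vertices of any clique must share a bag in every tree decomposition; so some bag has ≥ 3 vertices and tw(G) ≥ 2. Combining the bounds, tw(G) = 2.

2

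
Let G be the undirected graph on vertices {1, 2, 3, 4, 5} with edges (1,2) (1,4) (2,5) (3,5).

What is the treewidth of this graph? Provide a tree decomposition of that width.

Treewidth 1.
Bags: B1 = {3, 5}  B2 = {2, 5}  B3 = {1, 2}  B4 = {1, 4}
Tree: B1–B2, B2–B3, B3–B4

The largest bag has 2 vertices, giving width 1; this decomposition certifies tw(G) ≤ 1. Any graph with an edge has treewidth ≥ 1, and G has the edge 3–5. Hence tw(G) = 1 exactly.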